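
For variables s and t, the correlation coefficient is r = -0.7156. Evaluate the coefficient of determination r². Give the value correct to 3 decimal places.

r² = (-0.7156)² = 0.512

0.512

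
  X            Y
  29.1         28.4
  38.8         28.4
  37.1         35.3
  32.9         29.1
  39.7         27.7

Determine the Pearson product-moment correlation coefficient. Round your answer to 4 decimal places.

n = 5, ΣX = 177.6, ΣY = 148.9, ΣX² = 6387.16, ΣY² = 4473.31, ΣXY = 5295.07
nΣXY − ΣXΣY = 26475.35 − 26444.64 = 30.71
nΣX² − (ΣX)² = 31935.8 − 31541.76 = 394.04; nΣY² − (ΣY)² = 22366.55 − 22171.21 = 195.34
r = 30.71 / √(394.04 × 195.34) = 30.71 / 277.4379 ≈ 0.1107

0.1107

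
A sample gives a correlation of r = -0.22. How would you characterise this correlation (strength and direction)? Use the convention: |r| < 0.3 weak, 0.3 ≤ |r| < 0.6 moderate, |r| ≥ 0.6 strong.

r = -0.22 < 0 so the relationship is negative.
|r| = 0.22, which falls in the weak range.

weak negative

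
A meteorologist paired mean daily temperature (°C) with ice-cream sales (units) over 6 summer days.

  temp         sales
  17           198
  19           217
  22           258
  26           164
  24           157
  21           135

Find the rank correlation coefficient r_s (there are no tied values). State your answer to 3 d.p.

Rank temp: 1, 2, 4, 6, 5, 3
Rank sales: 4, 5, 6, 3, 2, 1
d = rank(temp) − rank(sales): -3, -3, -2, 3, 3, 2; Σd² = 44
ρ = 1 − 6Σd² / [n(n²−1)] = 1 − 6×44 / (6×35) = 1 − 264/210 ≈ -0.257

-0.257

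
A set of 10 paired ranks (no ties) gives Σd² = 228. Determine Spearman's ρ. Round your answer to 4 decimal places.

-0.3818

ρ = 1 − 6Σd² / [n(n²−1)] = 1 − 6×228 / (10×99)
  = 1 − 1368/990 = 1 − 1.38182 ≈ -0.3818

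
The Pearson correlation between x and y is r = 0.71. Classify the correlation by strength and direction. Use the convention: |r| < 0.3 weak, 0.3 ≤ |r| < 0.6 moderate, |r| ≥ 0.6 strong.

strong positive

r = 0.71 > 0 so the relationship is positive.
|r| = 0.71, which falls in the strong range.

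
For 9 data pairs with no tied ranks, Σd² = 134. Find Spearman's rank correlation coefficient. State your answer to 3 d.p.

-0.117

ρ = 1 − 6Σd² / [n(n²−1)] = 1 − 6×134 / (9×80)
  = 1 − 804/720 = 1 − 1.1167 ≈ -0.117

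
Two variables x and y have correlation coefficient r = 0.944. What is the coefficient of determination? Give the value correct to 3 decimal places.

r² = (0.944)² = 0.891

0.891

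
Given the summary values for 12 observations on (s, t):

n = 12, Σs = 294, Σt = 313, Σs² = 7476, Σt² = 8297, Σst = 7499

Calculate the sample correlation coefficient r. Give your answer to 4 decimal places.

-0.8898

r = (nΣst − ΣsΣt) / √[(nΣs² − (Σs)²)(nΣt² − (Σt)²)]
Numerator: 12×7499 − 294×313 = -2034
Denominator: √[(89712 − 86436)(99564 − 97969)] = √[3276 × 1595] = 2285.8740
r = -2034 / 2285.8740 ≈ -0.8898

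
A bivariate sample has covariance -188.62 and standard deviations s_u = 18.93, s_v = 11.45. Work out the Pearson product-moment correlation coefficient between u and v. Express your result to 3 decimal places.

-0.870

r = Cov(u,v) / (s_u · s_v) = -188.62 / (18.93 × 11.45)
  = -188.62 / 216.7485 ≈ -0.870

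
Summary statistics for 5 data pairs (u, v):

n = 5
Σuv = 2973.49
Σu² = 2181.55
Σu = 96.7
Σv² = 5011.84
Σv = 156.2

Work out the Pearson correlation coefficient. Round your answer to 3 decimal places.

-0.234

r = (nΣuv − ΣuΣv) / √[(nΣu² − (Σu)²)(nΣv² − (Σv)²)]
Numerator: 5×2973.49 − 96.7×156.2 = -237.09
Denominator: √[(10907.75 − 9350.89)(25059.2 − 24398.44)] = √[1556.86 × 660.76] = 1014.2538
r = -237.09 / 1014.2538 ≈ -0.234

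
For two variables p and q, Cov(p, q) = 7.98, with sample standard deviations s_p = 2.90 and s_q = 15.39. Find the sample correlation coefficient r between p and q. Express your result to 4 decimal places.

0.1788

r = Cov(p,q) / (s_p · s_q) = 7.98 / (2.90 × 15.39)
  = 7.98 / 44.6310 ≈ 0.1788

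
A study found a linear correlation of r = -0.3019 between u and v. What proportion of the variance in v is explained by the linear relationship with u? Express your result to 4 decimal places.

r² = (-0.3019)² = 0.0911

0.0911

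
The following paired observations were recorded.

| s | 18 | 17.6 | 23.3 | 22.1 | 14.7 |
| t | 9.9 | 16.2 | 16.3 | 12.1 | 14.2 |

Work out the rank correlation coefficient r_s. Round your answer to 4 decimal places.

Rank s: 3, 2, 5, 4, 1
Rank t: 1, 4, 5, 2, 3
d = rank(s) − rank(t): 2, -2, 0, 2, -2; Σd² = 16
ρ = 1 − 6Σd² / [n(n²−1)] = 1 − 6×16 / (5×24) = 1 − 96/120 ≈ 0.2000

0.2000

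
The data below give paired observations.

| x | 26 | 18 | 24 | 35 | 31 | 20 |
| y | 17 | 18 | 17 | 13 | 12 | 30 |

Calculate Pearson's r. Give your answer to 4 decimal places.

-0.6985

n = 6, Σx = 154, Σy = 107, Σx² = 4162, Σy² = 2115, Σxy = 2601
nΣxy − ΣxΣy = 15606 − 16478 = -872
nΣx² − (Σx)² = 24972 − 23716 = 1256; nΣy² − (Σy)² = 12690 − 11449 = 1241
r = -872 / √(1256 × 1241) = -872 / 1248.4775 ≈ -0.6985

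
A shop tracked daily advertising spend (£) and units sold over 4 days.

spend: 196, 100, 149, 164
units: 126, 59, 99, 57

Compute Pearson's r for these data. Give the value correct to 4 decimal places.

n = 4, Σx = 609, Σy = 341, Σx² = 97513, Σy² = 32407, Σxy = 54695
nΣxy − ΣxΣy = 218780 − 207669 = 11111
nΣx² − (Σx)² = 390052 − 370881 = 19171; nΣy² − (Σy)² = 129628 − 116281 = 13347
r = 11111 / √(19171 × 13347) = 11111 / 15996.1038 ≈ 0.6946

0.6946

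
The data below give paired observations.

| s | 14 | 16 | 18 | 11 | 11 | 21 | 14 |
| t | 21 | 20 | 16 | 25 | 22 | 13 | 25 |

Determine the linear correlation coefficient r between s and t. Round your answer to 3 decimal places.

n = 7, Σs = 105, Σt = 142, Σs² = 1655, Σt² = 3000, Σst = 2042
nΣst − ΣsΣt = 14294 − 14910 = -616
nΣs² − (Σs)² = 11585 − 11025 = 560; nΣt² − (Σt)² = 21000 − 20164 = 836
r = -616 / √(560 × 836) = -616 / 684.2222 ≈ -0.900

-0.900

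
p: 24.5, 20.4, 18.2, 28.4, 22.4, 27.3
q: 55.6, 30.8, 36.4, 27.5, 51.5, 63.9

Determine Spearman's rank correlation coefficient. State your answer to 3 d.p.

Rank p: 4, 2, 1, 6, 3, 5
Rank q: 5, 2, 3, 1, 4, 6
d = rank(p) − rank(q): -1, 0, -2, 5, -1, -1; Σd² = 32
ρ = 1 − 6Σd² / [n(n²−1)] = 1 − 6×32 / (6×35) = 1 − 192/210 ≈ 0.086

0.086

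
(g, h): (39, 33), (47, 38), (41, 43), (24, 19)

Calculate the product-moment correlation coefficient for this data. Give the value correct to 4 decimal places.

0.8944

n = 4, Σg = 151, Σh = 133, Σg² = 5987, Σh² = 4743, Σgh = 5292
nΣgh − ΣgΣh = 21168 − 20083 = 1085
nΣg² − (Σg)² = 23948 − 22801 = 1147; nΣh² − (Σh)² = 18972 − 17689 = 1283
r = 1085 / √(1147 × 1283) = 1085 / 1213.0956 ≈ 0.8944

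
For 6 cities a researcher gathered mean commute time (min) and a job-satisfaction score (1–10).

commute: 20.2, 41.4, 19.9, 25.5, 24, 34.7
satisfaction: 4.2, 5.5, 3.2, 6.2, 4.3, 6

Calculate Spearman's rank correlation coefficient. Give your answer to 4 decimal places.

0.7714

Rank commute: 2, 6, 1, 4, 3, 5
Rank satisfaction: 2, 4, 1, 6, 3, 5
d = rank(commute) − rank(satisfaction): 0, 2, 0, -2, 0, 0; Σd² = 8
ρ = 1 − 6Σd² / [n(n²−1)] = 1 − 6×8 / (6×35) = 1 − 48/210 ≈ 0.7714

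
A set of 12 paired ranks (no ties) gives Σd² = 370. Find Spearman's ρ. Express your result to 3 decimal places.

ρ = 1 − 6Σd² / [n(n²−1)] = 1 − 6×370 / (12×143)
  = 1 − 2220/1716 = 1 − 1.2937 ≈ -0.294

-0.294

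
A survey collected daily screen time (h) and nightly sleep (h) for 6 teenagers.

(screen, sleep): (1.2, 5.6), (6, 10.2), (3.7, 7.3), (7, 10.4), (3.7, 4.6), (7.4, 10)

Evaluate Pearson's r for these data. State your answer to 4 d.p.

0.8656

n = 6, Σx = 29, Σy = 48.1, Σx² = 168.58, Σy² = 418.01, Σxy = 258.75
nΣxy − ΣxΣy = 1552.5 − 1394.9 = 157.6
nΣx² − (Σx)² = 1011.48 − 841 = 170.48; nΣy² − (Σy)² = 2508.06 − 2313.61 = 194.45
r = 157.6 / √(170.48 × 194.45) = 157.6 / 182.0710 ≈ 0.8656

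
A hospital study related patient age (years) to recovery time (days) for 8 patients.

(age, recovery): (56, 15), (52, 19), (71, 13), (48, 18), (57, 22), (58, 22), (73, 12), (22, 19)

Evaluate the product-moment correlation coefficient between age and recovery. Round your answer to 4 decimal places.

-0.4949

n = 8, Σx = 437, Σy = 140, Σx² = 25611, Σy² = 2552, Σxy = 7439
nΣxy − ΣxΣy = 59512 − 61180 = -1668
nΣx² − (Σx)² = 204888 − 190969 = 13919; nΣy² − (Σy)² = 20416 − 19600 = 816
r = -1668 / √(13919 × 816) = -1668 / 3370.1490 ≈ -0.4949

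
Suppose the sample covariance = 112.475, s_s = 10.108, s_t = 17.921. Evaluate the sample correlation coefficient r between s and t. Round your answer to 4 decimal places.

r = Cov(s,t) / (s_s · s_t) = 112.475 / (10.108 × 17.921)
  = 112.475 / 181.1455 ≈ 0.6209

0.6209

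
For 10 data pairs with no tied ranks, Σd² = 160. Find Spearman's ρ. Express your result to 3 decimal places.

0.030

ρ = 1 − 6Σd² / [n(n²−1)] = 1 − 6×160 / (10×99)
  = 1 − 960/990 = 1 − 0.9697 ≈ 0.030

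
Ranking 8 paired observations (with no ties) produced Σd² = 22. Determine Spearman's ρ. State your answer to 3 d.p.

ρ = 1 − 6Σd² / [n(n²−1)] = 1 − 6×22 / (8×63)
  = 1 − 132/504 = 1 − 0.2619 ≈ 0.738

0.738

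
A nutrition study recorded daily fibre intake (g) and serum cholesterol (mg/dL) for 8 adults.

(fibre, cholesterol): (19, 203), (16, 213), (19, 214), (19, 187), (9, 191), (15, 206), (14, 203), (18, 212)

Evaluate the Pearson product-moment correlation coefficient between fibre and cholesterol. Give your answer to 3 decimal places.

n = 8, Σx = 129, Σy = 1629, Σx² = 2165, Σy² = 332413, Σxy = 26351
nΣxy − ΣxΣy = 210808 − 210141 = 667
nΣx² − (Σx)² = 17320 − 16641 = 679; nΣy² − (Σy)² = 2659304 − 2653641 = 5663
r = 667 / √(679 × 5663) = 667 / 1960.9123 ≈ 0.340

0.340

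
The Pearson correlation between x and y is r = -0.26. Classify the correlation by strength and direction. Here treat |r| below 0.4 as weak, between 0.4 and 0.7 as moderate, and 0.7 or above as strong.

r = -0.26 < 0 so the relationship is negative.
|r| = 0.26, which falls in the weak range.

weak negative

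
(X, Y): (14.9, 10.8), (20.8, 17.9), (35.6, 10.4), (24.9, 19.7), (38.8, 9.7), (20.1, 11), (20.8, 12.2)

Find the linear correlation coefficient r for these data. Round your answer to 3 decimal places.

n = 7, ΣX = 175.9, ΣY = 91.7, ΣX² = 4884.11, ΣY² = 1297.23, ΣXY = 2245.23
nΣXY − ΣXΣY = 15716.61 − 16130.03 = -413.42
nΣX² − (ΣX)² = 34188.77 − 30940.81 = 3247.96; nΣY² − (ΣY)² = 9080.61 − 8408.89 = 671.72
r = -413.42 / √(3247.96 × 671.72) = -413.42 / 1477.0646 ≈ -0.280

-0.280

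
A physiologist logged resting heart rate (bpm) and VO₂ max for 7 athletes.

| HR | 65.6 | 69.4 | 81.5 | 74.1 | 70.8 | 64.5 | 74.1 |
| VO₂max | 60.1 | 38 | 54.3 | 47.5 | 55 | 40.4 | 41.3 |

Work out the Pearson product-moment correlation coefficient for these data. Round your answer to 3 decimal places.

0.142

n = 7, Σx = 500, Σy = 336.6, Σx² = 35916.48, Σy² = 16623.6, Σxy = 24085.09
nΣxy − ΣxΣy = 168595.63 − 168300 = 295.63
nΣx² − (Σx)² = 251415.36 − 250000 = 1415.36; nΣy² − (Σy)² = 116365.2 − 113299.56 = 3065.64
r = 295.63 / √(1415.36 × 3065.64) = 295.63 / 2083.0229 ≈ 0.142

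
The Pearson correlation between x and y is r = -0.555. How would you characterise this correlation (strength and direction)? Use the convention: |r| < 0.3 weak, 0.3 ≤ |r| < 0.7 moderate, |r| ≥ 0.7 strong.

moderate negative

r = -0.555 < 0 so the relationship is negative.
|r| = 0.555, which falls in the moderate range.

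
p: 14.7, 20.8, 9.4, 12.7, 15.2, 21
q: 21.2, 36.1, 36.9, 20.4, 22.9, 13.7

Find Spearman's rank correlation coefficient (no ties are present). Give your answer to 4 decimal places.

-0.4286

Rank p: 3, 5, 1, 2, 4, 6
Rank q: 3, 5, 6, 2, 4, 1
d = rank(p) − rank(q): 0, 0, -5, 0, 0, 5; Σd² = 50
ρ = 1 − 6Σd² / [n(n²−1)] = 1 − 6×50 / (6×35) = 1 − 300/210 ≈ -0.4286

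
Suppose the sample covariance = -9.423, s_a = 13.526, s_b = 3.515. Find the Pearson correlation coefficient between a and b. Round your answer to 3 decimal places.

-0.198

r = Cov(a,b) / (s_a · s_b) = -9.423 / (13.526 × 3.515)
  = -9.423 / 47.5439 ≈ -0.198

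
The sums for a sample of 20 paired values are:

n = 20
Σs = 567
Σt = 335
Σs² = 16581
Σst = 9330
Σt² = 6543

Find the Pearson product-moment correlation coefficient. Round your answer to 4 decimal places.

-0.2434

r = (nΣst − ΣsΣt) / √[(nΣs² − (Σs)²)(nΣt² − (Σt)²)]
Numerator: 20×9330 − 567×335 = -3345
Denominator: √[(331620 − 321489)(130860 − 112225)] = √[10131 × 18635] = 13740.1305
r = -3345 / 13740.1305 ≈ -0.2434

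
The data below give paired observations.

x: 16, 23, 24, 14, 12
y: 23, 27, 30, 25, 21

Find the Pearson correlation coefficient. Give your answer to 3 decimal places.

0.903

n = 5, Σx = 89, Σy = 126, Σx² = 1701, Σy² = 3224, Σxy = 2311
nΣxy − ΣxΣy = 11555 − 11214 = 341
nΣx² − (Σx)² = 8505 − 7921 = 584; nΣy² − (Σy)² = 16120 − 15876 = 244
r = 341 / √(584 × 244) = 341 / 377.4864 ≈ 0.903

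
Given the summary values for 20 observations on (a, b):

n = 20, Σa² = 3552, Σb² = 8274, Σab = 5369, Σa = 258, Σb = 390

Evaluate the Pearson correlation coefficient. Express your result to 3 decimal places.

r = (nΣab − ΣaΣb) / √[(nΣa² − (Σa)²)(nΣb² − (Σb)²)]
Numerator: 20×5369 − 258×390 = 6760
Denominator: √[(71040 − 66564)(165480 − 152100)] = √[4476 × 13380] = 7738.7906
r = 6760 / 7738.7906 ≈ 0.874

0.874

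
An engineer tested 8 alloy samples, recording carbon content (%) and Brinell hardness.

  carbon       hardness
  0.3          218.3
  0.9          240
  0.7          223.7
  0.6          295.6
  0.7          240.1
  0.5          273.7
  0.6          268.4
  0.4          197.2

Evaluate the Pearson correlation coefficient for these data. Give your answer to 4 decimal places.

0.2452

n = 8, Σx = 4.7, Σy = 1957, Σx² = 3.01, Σy² = 486162.04, Σxy = 1160.28
nΣxy − ΣxΣy = 9282.24 − 9197.9 = 84.34
nΣx² − (Σx)² = 24.08 − 22.09 = 1.99; nΣy² − (Σy)² = 3889296.32 − 3829849 = 59447.32
r = 84.34 / √(1.99 × 59447.32) = 84.34 / 343.9479 ≈ 0.2452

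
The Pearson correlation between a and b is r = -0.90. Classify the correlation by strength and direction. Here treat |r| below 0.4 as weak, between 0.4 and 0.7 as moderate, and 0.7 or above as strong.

strong negative

r = -0.90 < 0 so the relationship is negative.
|r| = 0.90, which falls in the strong range.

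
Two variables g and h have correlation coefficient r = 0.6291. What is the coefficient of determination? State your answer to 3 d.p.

0.396

r² = (0.6291)² = 0.396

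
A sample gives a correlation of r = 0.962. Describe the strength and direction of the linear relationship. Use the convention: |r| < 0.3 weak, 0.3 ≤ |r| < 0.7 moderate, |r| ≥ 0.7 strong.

strong positive

r = 0.962 > 0 so the relationship is positive.
|r| = 0.962, which falls in the strong range.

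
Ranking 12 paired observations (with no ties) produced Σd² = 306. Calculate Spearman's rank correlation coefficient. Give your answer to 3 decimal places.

-0.070

ρ = 1 − 6Σd² / [n(n²−1)] = 1 − 6×306 / (12×143)
  = 1 − 1836/1716 = 1 − 1.0699 ≈ -0.070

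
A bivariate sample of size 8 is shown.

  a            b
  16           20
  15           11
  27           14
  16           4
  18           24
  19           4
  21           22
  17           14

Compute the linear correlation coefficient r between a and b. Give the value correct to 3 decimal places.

0.146

n = 8, Σa = 149, Σb = 113, Σa² = 2881, Σb² = 2005, Σab = 2135
nΣab − ΣaΣb = 17080 − 16837 = 243
nΣa² − (Σa)² = 23048 − 22201 = 847; nΣb² − (Σb)² = 16040 − 12769 = 3271
r = 243 / √(847 × 3271) = 243 / 1664.4930 ≈ 0.146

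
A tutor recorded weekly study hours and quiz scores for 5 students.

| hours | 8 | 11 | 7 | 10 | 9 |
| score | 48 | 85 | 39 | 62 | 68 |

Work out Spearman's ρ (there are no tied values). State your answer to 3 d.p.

Rank hours: 2, 5, 1, 4, 3
Rank score: 2, 5, 1, 3, 4
d = rank(hours) − rank(score): 0, 0, 0, 1, -1; Σd² = 2
ρ = 1 − 6Σd² / [n(n²−1)] = 1 − 6×2 / (5×24) = 1 − 12/120 ≈ 0.900

0.900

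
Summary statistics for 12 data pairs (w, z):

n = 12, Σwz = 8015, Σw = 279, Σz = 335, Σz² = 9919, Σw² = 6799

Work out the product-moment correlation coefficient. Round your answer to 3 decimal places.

r = (nΣwz − ΣwΣz) / √[(nΣw² − (Σw)²)(nΣz² − (Σz)²)]
Numerator: 12×8015 − 279×335 = 2715
Denominator: √[(81588 − 77841)(119028 − 112225)] = √[3747 × 6803] = 5048.8455
r = 2715 / 5048.8455 ≈ 0.538

0.538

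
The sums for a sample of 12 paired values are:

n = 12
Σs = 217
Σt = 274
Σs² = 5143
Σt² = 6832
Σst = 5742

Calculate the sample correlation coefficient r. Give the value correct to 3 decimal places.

0.940

r = (nΣst − ΣsΣt) / √[(nΣs² − (Σs)²)(nΣt² − (Σt)²)]
Numerator: 12×5742 − 217×274 = 9446
Denominator: √[(61716 − 47089)(81984 − 75076)] = √[14627 × 6908] = 10052.0304
r = 9446 / 10052.0304 ≈ 0.940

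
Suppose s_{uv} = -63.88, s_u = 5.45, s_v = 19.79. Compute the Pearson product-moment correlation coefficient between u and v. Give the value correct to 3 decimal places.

-0.592

r = Cov(u,v) / (s_u · s_v) = -63.88 / (5.45 × 19.79)
  = -63.88 / 107.8555 ≈ -0.592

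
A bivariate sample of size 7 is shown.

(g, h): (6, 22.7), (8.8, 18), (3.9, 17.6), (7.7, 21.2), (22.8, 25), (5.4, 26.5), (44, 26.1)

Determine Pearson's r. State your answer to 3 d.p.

0.542

n = 7, Σg = 98.6, Σh = 157.1, Σg² = 2672.94, Σh² = 3606.95, Σgh = 2387.98
nΣgh − ΣgΣh = 16715.86 − 15490.06 = 1225.8
nΣg² − (Σg)² = 18710.58 − 9721.96 = 8988.62; nΣh² − (Σh)² = 25248.65 − 24680.41 = 568.24
r = 1225.8 / √(8988.62 × 568.24) = 1225.8 / 2260.0207 ≈ 0.542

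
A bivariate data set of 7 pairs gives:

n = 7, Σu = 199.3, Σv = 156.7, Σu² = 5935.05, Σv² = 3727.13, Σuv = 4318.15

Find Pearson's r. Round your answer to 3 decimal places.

r = (nΣuv − ΣuΣv) / √[(nΣu² − (Σu)²)(nΣv² − (Σv)²)]
Numerator: 7×4318.15 − 199.3×156.7 = -1003.26
Denominator: √[(41545.35 − 39720.49)(26089.91 − 24554.89)] = √[1824.86 × 1535.02] = 1673.6776
r = -1003.26 / 1673.6776 ≈ -0.599

-0.599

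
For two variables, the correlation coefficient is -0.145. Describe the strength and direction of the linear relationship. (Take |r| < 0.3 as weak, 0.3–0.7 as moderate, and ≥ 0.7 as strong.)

weak negative

r = -0.145 < 0 so the relationship is negative.
|r| = 0.145, which falls in the weak range.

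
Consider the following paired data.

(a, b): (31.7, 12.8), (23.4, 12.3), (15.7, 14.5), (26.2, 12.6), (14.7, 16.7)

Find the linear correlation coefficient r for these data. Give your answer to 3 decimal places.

n = 5, Σa = 111.7, Σb = 68.9, Σa² = 2701.47, Σb² = 963.03, Σab = 1496.84
nΣab − ΣaΣb = 7484.2 − 7696.13 = -211.93
nΣa² − (Σa)² = 13507.35 − 12476.89 = 1030.46; nΣb² − (Σb)² = 4815.15 − 4747.21 = 67.94
r = -211.93 / √(1030.46 × 67.94) = -211.93 / 264.5930 ≈ -0.801

-0.801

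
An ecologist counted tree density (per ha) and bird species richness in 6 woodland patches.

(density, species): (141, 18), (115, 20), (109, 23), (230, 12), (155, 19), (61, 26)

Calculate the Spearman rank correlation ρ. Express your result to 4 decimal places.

Rank density: 4, 3, 2, 6, 5, 1
Rank species: 2, 4, 5, 1, 3, 6
d = rank(density) − rank(species): 2, -1, -3, 5, 2, -5; Σd² = 68
ρ = 1 − 6Σd² / [n(n²−1)] = 1 − 6×68 / (6×35) = 1 − 408/210 ≈ -0.9429

-0.9429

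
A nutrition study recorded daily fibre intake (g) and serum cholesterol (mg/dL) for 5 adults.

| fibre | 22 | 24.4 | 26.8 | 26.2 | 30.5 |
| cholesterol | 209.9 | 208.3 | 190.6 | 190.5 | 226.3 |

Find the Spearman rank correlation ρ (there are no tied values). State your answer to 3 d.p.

0.100

Rank fibre: 1, 2, 4, 3, 5
Rank cholesterol: 4, 3, 2, 1, 5
d = rank(fibre) − rank(cholesterol): -3, -1, 2, 2, 0; Σd² = 18
ρ = 1 − 6Σd² / [n(n²−1)] = 1 − 6×18 / (5×24) = 1 − 108/120 ≈ 0.100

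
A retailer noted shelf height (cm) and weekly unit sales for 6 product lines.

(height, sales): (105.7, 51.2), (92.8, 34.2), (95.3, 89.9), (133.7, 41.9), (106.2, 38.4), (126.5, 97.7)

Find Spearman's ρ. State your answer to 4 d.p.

Rank height: 3, 1, 2, 6, 4, 5
Rank sales: 4, 1, 5, 3, 2, 6
d = rank(height) − rank(sales): -1, 0, -3, 3, 2, -1; Σd² = 24
ρ = 1 − 6Σd² / [n(n²−1)] = 1 − 6×24 / (6×35) = 1 − 144/210 ≈ 0.3143

0.3143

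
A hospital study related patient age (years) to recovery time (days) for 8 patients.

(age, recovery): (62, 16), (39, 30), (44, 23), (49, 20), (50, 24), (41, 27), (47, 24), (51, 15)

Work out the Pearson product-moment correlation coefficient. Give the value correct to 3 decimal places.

n = 8, Σx = 383, Σy = 179, Σx² = 18693, Σy² = 4191, Σxy = 8354
nΣxy − ΣxΣy = 66832 − 68557 = -1725
nΣx² − (Σx)² = 149544 − 146689 = 2855; nΣy² − (Σy)² = 33528 − 32041 = 1487
r = -1725 / √(2855 × 1487) = -1725 / 2060.4332 ≈ -0.837

-0.837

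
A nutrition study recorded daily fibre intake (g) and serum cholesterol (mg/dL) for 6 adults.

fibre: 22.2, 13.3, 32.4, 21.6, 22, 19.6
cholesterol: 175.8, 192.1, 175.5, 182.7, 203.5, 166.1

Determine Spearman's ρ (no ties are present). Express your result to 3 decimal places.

Rank fibre: 5, 1, 6, 3, 4, 2
Rank cholesterol: 3, 5, 2, 4, 6, 1
d = rank(fibre) − rank(cholesterol): 2, -4, 4, -1, -2, 1; Σd² = 42
ρ = 1 − 6Σd² / [n(n²−1)] = 1 − 6×42 / (6×35) = 1 − 252/210 ≈ -0.200

-0.200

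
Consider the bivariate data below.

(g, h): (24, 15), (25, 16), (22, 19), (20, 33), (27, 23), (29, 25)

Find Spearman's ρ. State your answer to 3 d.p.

-0.029

Rank g: 3, 4, 2, 1, 5, 6
Rank h: 1, 2, 3, 6, 4, 5
d = rank(g) − rank(h): 2, 2, -1, -5, 1, 1; Σd² = 36
ρ = 1 − 6Σd² / [n(n²−1)] = 1 − 6×36 / (6×35) = 1 − 216/210 ≈ -0.029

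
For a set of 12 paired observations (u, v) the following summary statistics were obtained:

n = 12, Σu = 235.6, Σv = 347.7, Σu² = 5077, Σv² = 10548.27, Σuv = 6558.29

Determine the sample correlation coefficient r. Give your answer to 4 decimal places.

-0.5801

r = (nΣuv − ΣuΣv) / √[(nΣu² − (Σu)²)(nΣv² − (Σv)²)]
Numerator: 12×6558.29 − 235.6×347.7 = -3218.64
Denominator: √[(60924 − 55507.36)(126579.24 − 120895.29)] = √[5416.64 × 5683.95] = 5548.6855
r = -3218.64 / 5548.6855 ≈ -0.5801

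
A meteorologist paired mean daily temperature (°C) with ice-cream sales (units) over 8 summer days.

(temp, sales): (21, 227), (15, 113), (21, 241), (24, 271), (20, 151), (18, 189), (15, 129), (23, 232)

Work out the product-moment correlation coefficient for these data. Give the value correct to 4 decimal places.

n = 8, Σx = 157, Σy = 1553, Σx² = 3161, Σy² = 324807, Σxy = 31720
nΣxy − ΣxΣy = 253760 − 243821 = 9939
nΣx² − (Σx)² = 25288 − 24649 = 639; nΣy² − (Σy)² = 2598456 − 2411809 = 186647
r = 9939 / √(639 × 186647) = 9939 / 10920.9630 ≈ 0.9101

0.9101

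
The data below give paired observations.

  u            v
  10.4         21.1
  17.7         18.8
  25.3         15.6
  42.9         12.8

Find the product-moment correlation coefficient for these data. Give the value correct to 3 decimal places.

n = 4, Σu = 96.3, Σv = 68.3, Σu² = 2901.95, Σv² = 1205.85, Σuv = 1496
nΣuv − ΣuΣv = 5984 − 6577.29 = -593.29
nΣu² − (Σu)² = 11607.8 − 9273.69 = 2334.11; nΣv² − (Σv)² = 4823.4 − 4664.89 = 158.51
r = -593.29 / √(2334.11 × 158.51) = -593.29 / 608.2596 ≈ -0.975

-0.975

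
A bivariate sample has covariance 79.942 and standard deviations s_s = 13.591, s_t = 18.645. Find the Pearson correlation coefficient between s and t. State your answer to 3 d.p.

r = Cov(s,t) / (s_s · s_t) = 79.942 / (13.591 × 18.645)
  = 79.942 / 253.4042 ≈ 0.315

0.315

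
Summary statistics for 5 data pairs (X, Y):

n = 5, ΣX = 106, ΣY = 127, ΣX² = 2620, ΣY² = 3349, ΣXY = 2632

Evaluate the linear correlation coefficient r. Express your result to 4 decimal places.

-0.2818

r = (nΣXY − ΣXΣY) / √[(nΣX² − (ΣX)²)(nΣY² − (ΣY)²)]
Numerator: 5×2632 − 106×127 = -302
Denominator: √[(13100 − 11236)(16745 − 16129)] = √[1864 × 616] = 1071.5521
r = -302 / 1071.5521 ≈ -0.2818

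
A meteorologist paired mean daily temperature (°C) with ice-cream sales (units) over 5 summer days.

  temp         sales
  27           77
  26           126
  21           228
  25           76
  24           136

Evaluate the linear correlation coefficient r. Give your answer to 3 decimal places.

n = 5, Σx = 123, Σy = 643, Σx² = 3047, Σy² = 98061, Σxy = 15307
nΣxy − ΣxΣy = 76535 − 79089 = -2554
nΣx² − (Σx)² = 15235 − 15129 = 106; nΣy² − (Σy)² = 490305 − 413449 = 76856
r = -2554 / √(106 × 76856) = -2554 / 2854.2488 ≈ -0.895

-0.895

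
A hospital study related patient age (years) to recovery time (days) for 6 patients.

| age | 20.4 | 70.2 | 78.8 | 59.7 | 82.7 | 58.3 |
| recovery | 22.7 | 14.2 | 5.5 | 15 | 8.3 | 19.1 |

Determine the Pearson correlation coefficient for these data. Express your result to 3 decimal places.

-0.887

n = 6, Σx = 370.1, Σy = 84.8, Σx² = 25355.91, Σy² = 1405.88, Σxy = 4588.76
nΣxy − ΣxΣy = 27532.56 − 31384.48 = -3851.92
nΣx² − (Σx)² = 152135.46 − 136974.01 = 15161.45; nΣy² − (Σy)² = 8435.28 − 7191.04 = 1244.24
r = -3851.92 / √(15161.45 × 1244.24) = -3851.92 / 4343.3262 ≈ -0.887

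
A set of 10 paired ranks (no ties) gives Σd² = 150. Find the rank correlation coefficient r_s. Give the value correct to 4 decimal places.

ρ = 1 − 6Σd² / [n(n²−1)] = 1 − 6×150 / (10×99)
  = 1 − 900/990 = 1 − 0.90909 ≈ 0.0909

0.0909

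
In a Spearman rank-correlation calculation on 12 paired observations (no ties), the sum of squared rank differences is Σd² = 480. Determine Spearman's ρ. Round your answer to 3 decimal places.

ρ = 1 − 6Σd² / [n(n²−1)] = 1 − 6×480 / (12×143)
  = 1 − 2880/1716 = 1 − 1.6783 ≈ -0.678

-0.678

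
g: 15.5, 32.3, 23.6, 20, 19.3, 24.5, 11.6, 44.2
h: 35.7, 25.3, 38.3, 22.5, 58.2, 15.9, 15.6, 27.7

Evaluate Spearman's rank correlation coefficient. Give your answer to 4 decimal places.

0.0476

Rank g: 2, 7, 5, 4, 3, 6, 1, 8
Rank h: 6, 4, 7, 3, 8, 2, 1, 5
d = rank(g) − rank(h): -4, 3, -2, 1, -5, 4, 0, 3; Σd² = 80
ρ = 1 − 6Σd² / [n(n²−1)] = 1 − 6×80 / (8×63) = 1 − 480/504 ≈ 0.0476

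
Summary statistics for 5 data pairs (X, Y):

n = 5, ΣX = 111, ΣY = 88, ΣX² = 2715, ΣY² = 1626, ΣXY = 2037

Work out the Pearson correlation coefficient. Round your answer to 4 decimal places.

r = (nΣXY − ΣXΣY) / √[(nΣX² − (ΣX)²)(nΣY² − (ΣY)²)]
Numerator: 5×2037 − 111×88 = 417
Denominator: √[(13575 − 12321)(8130 − 7744)] = √[1254 × 386] = 695.7327
r = 417 / 695.7327 ≈ 0.5994

0.5994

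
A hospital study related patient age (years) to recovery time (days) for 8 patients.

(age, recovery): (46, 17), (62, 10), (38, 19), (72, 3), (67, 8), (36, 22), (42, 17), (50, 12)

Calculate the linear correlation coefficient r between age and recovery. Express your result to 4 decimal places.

-0.9743

n = 8, Σx = 413, Σy = 108, Σx² = 22637, Σy² = 1740, Σxy = 4982
nΣxy − ΣxΣy = 39856 − 44604 = -4748
nΣx² − (Σx)² = 181096 − 170569 = 10527; nΣy² − (Σy)² = 13920 − 11664 = 2256
r = -4748 / √(10527 × 2256) = -4748 / 4873.2855 ≈ -0.9743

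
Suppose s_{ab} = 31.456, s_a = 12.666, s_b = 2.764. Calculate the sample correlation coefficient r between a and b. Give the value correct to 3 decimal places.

0.899

r = Cov(a,b) / (s_a · s_b) = 31.456 / (12.666 × 2.764)
  = 31.456 / 35.0088 ≈ 0.899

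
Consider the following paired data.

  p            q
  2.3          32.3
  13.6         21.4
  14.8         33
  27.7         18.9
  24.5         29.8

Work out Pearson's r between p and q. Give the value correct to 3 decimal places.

n = 5, Σp = 82.9, Σq = 135.4, Σp² = 1776.83, Σq² = 3835.5, Σpq = 2107.36
nΣpq − ΣpΣq = 10536.8 − 11224.66 = -687.86
nΣp² − (Σp)² = 8884.15 − 6872.41 = 2011.74; nΣq² − (Σq)² = 19177.5 − 18333.16 = 844.34
r = -687.86 / √(2011.74 × 844.34) = -687.86 / 1303.3006 ≈ -0.528

-0.528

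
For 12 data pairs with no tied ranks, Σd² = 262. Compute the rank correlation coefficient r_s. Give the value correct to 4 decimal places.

ρ = 1 − 6Σd² / [n(n²−1)] = 1 − 6×262 / (12×143)
  = 1 − 1572/1716 = 1 − 0.91608 ≈ 0.0839

0.0839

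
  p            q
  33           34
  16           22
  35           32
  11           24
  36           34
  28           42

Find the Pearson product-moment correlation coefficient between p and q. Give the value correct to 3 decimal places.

n = 6, Σp = 159, Σq = 188, Σp² = 4771, Σq² = 6160, Σpq = 5258
nΣpq − ΣpΣq = 31548 − 29892 = 1656
nΣp² − (Σp)² = 28626 − 25281 = 3345; nΣq² − (Σq)² = 36960 − 35344 = 1616
r = 1656 / √(3345 × 1616) = 1656 / 2324.9774 ≈ 0.712

0.712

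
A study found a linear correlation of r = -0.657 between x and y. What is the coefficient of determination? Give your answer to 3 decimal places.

0.432

r² = (-0.657)² = 0.432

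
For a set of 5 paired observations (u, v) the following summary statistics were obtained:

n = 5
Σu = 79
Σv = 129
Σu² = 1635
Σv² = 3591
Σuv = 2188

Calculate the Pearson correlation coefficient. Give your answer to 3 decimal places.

0.470

r = (nΣuv − ΣuΣv) / √[(nΣu² − (Σu)²)(nΣv² − (Σv)²)]
Numerator: 5×2188 − 79×129 = 749
Denominator: √[(8175 − 6241)(17955 − 16641)] = √[1934 × 1314] = 1594.1380
r = 749 / 1594.1380 ≈ 0.470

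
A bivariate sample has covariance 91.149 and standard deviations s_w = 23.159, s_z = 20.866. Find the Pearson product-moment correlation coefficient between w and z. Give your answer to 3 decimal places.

r = Cov(w,z) / (s_w · s_z) = 91.149 / (23.159 × 20.866)
  = 91.149 / 483.2357 ≈ 0.189

0.189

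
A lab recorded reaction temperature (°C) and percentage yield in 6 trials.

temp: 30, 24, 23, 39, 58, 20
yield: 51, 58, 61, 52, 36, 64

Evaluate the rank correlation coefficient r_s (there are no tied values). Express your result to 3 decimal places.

-0.943

Rank temp: 4, 3, 2, 5, 6, 1
Rank yield: 2, 4, 5, 3, 1, 6
d = rank(temp) − rank(yield): 2, -1, -3, 2, 5, -5; Σd² = 68
ρ = 1 − 6Σd² / [n(n²−1)] = 1 − 6×68 / (6×35) = 1 − 408/210 ≈ -0.943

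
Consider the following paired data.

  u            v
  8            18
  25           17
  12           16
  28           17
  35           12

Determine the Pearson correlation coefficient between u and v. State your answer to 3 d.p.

-0.671

n = 5, Σu = 108, Σv = 80, Σu² = 2842, Σv² = 1302, Σuv = 1657
nΣuv − ΣuΣv = 8285 − 8640 = -355
nΣu² − (Σu)² = 14210 − 11664 = 2546; nΣv² − (Σv)² = 6510 − 6400 = 110
r = -355 / √(2546 × 110) = -355 / 529.2070 ≈ -0.671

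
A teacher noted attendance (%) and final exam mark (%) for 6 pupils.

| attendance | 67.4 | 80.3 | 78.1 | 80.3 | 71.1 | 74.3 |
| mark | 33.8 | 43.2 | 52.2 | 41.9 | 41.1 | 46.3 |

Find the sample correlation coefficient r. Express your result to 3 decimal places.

n = 6, Σx = 451.5, Σy = 258.5, Σx² = 34114.25, Σy² = 11322.03, Σxy = 19550.77
nΣxy − ΣxΣy = 117304.62 − 116712.75 = 591.87
nΣx² − (Σx)² = 204685.5 − 203852.25 = 833.25; nΣy² − (Σy)² = 67932.18 − 66822.25 = 1109.93
r = 591.87 / √(833.25 × 1109.93) = 591.87 / 961.6908 ≈ 0.615

0.615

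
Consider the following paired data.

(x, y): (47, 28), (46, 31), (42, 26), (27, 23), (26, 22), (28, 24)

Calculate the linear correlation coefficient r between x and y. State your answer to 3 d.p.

0.914

n = 6, Σx = 216, Σy = 154, Σx² = 8278, Σy² = 4010, Σxy = 5699
nΣxy − ΣxΣy = 34194 − 33264 = 930
nΣx² − (Σx)² = 49668 − 46656 = 3012; nΣy² − (Σy)² = 24060 − 23716 = 344
r = 930 / √(3012 × 344) = 930 / 1017.9037 ≈ 0.914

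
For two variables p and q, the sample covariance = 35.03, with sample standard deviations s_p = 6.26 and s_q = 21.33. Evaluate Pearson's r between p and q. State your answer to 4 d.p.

r = Cov(p,q) / (s_p · s_q) = 35.03 / (6.26 × 21.33)
  = 35.03 / 133.5258 ≈ 0.2623

0.2623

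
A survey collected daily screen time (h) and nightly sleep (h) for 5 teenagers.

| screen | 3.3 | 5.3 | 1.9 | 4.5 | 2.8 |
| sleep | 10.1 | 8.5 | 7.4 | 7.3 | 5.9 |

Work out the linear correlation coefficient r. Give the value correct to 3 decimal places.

0.267

n = 5, Σx = 17.8, Σy = 39.2, Σx² = 70.68, Σy² = 317.12, Σxy = 141.81
nΣxy − ΣxΣy = 709.05 − 697.76 = 11.29
nΣx² − (Σx)² = 353.4 − 316.84 = 36.56; nΣy² − (Σy)² = 1585.6 − 1536.64 = 48.96
r = 11.29 / √(36.56 × 48.96) = 11.29 / 42.3081 ≈ 0.267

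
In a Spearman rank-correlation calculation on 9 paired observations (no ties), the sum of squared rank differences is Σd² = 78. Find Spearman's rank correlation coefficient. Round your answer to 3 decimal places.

0.350

ρ = 1 − 6Σd² / [n(n²−1)] = 1 − 6×78 / (9×80)
  = 1 − 468/720 = 1 − 0.6500 ≈ 0.350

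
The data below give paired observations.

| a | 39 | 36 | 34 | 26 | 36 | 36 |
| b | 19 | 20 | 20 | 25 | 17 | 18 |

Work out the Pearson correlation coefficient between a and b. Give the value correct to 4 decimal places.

n = 6, Σa = 207, Σb = 119, Σa² = 7241, Σb² = 2399, Σab = 4051
nΣab − ΣaΣb = 24306 − 24633 = -327
nΣa² − (Σa)² = 43446 − 42849 = 597; nΣb² − (Σb)² = 14394 − 14161 = 233
r = -327 / √(597 × 233) = -327 / 372.9625 ≈ -0.8768

-0.8768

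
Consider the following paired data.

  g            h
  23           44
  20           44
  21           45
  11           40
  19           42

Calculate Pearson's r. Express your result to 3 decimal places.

0.896

n = 5, Σg = 94, Σh = 215, Σg² = 1852, Σh² = 9261, Σgh = 4075
nΣgh − ΣgΣh = 20375 − 20210 = 165
nΣg² − (Σg)² = 9260 − 8836 = 424; nΣh² − (Σh)² = 46305 − 46225 = 80
r = 165 / √(424 × 80) = 165 / 184.1738 ≈ 0.896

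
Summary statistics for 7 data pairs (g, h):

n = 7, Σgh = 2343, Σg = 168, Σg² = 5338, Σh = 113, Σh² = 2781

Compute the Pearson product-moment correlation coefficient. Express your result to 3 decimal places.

r = (nΣgh − ΣgΣh) / √[(nΣg² − (Σg)²)(nΣh² − (Σh)²)]
Numerator: 7×2343 − 168×113 = -2583
Denominator: √[(37366 − 28224)(19467 − 12769)] = √[9142 × 6698] = 7825.1592
r = -2583 / 7825.1592 ≈ -0.330

-0.330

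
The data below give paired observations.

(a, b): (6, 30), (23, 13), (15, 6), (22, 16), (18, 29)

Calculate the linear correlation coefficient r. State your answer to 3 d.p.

n = 5, Σa = 84, Σb = 94, Σa² = 1598, Σb² = 2202, Σab = 1443
nΣab − ΣaΣb = 7215 − 7896 = -681
nΣa² − (Σa)² = 7990 − 7056 = 934; nΣb² − (Σb)² = 11010 − 8836 = 2174
r = -681 / √(934 × 2174) = -681 / 1424.9618 ≈ -0.478

-0.478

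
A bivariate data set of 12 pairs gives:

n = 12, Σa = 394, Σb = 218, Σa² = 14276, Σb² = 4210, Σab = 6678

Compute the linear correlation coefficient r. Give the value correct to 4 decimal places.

-0.8294

r = (nΣab − ΣaΣb) / √[(nΣa² − (Σa)²)(nΣb² − (Σb)²)]
Numerator: 12×6678 − 394×218 = -5756
Denominator: √[(171312 − 155236)(50520 − 47524)] = √[16076 × 2996] = 6940.0069
r = -5756 / 6940.0069 ≈ -0.8294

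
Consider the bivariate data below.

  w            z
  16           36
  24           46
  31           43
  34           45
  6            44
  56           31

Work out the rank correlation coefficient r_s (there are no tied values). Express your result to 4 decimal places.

Rank w: 2, 3, 4, 5, 1, 6
Rank z: 2, 6, 3, 5, 4, 1
d = rank(w) − rank(z): 0, -3, 1, 0, -3, 5; Σd² = 44
ρ = 1 − 6Σd² / [n(n²−1)] = 1 − 6×44 / (6×35) = 1 − 264/210 ≈ -0.2571

-0.2571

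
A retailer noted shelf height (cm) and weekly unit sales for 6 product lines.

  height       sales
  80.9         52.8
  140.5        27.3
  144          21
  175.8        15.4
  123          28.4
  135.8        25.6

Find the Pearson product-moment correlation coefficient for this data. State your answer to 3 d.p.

n = 6, Σx = 800, Σy = 170.5, Σx² = 111497.34, Σy² = 5673.21, Σxy = 20808.17
nΣxy − ΣxΣy = 124849.02 − 136400 = -11550.98
nΣx² − (Σx)² = 668984.04 − 640000 = 28984.04; nΣy² − (Σy)² = 34039.26 − 29070.25 = 4969.01
r = -11550.98 / √(28984.04 × 4969.01) = -11550.98 / 12000.9160 ≈ -0.963

-0.963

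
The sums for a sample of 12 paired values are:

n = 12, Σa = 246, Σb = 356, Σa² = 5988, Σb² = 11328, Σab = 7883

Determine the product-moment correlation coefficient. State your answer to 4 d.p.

r = (nΣab − ΣaΣb) / √[(nΣa² − (Σa)²)(nΣb² − (Σb)²)]
Numerator: 12×7883 − 246×356 = 7020
Denominator: √[(71856 − 60516)(135936 − 126736)] = √[11340 × 9200] = 10214.1079
r = 7020 / 10214.1079 ≈ 0.6873

0.6873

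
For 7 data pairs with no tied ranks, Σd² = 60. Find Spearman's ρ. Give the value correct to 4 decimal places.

ρ = 1 − 6Σd² / [n(n²−1)] = 1 − 6×60 / (7×48)
  = 1 − 360/336 = 1 − 1.07143 ≈ -0.0714

-0.0714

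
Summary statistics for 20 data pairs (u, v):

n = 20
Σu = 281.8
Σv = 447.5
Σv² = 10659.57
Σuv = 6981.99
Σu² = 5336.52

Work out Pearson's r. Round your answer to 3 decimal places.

r = (nΣuv − ΣuΣv) / √[(nΣu² − (Σu)²)(nΣv² − (Σv)²)]
Numerator: 20×6981.99 − 281.8×447.5 = 13534.3
Denominator: √[(106730.4 − 79411.24)(213191.4 − 200256.25)] = √[27319.16 × 12935.15] = 18798.3359
r = 13534.3 / 18798.3359 ≈ 0.720

0.720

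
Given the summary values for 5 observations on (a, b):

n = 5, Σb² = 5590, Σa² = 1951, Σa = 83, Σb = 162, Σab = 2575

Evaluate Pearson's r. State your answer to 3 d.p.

r = (nΣab − ΣaΣb) / √[(nΣa² − (Σa)²)(nΣb² − (Σb)²)]
Numerator: 5×2575 − 83×162 = -571
Denominator: √[(9755 − 6889)(27950 − 26244)] = √[2866 × 1706] = 2211.1979
r = -571 / 2211.1979 ≈ -0.258

-0.258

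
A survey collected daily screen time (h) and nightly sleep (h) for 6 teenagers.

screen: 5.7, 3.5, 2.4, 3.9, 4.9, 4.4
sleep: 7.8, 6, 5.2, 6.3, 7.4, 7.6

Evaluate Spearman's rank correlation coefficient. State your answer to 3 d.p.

0.943

Rank screen: 6, 2, 1, 3, 5, 4
Rank sleep: 6, 2, 1, 3, 4, 5
d = rank(screen) − rank(sleep): 0, 0, 0, 0, 1, -1; Σd² = 2
ρ = 1 − 6Σd² / [n(n²−1)] = 1 − 6×2 / (6×35) = 1 − 12/210 ≈ 0.943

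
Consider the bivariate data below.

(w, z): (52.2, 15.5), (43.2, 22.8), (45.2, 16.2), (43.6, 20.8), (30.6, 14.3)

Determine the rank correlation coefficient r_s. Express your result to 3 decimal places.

0.000

Rank w: 5, 2, 4, 3, 1
Rank z: 2, 5, 3, 4, 1
d = rank(w) − rank(z): 3, -3, 1, -1, 0; Σd² = 20
ρ = 1 − 6Σd² / [n(n²−1)] = 1 − 6×20 / (5×24) = 1 − 120/120 ≈ 0.000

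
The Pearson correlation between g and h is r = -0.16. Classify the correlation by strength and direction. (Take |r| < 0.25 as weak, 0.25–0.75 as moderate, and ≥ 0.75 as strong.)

weak negative

r = -0.16 < 0 so the relationship is negative.
|r| = 0.16, which falls in the weak range.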